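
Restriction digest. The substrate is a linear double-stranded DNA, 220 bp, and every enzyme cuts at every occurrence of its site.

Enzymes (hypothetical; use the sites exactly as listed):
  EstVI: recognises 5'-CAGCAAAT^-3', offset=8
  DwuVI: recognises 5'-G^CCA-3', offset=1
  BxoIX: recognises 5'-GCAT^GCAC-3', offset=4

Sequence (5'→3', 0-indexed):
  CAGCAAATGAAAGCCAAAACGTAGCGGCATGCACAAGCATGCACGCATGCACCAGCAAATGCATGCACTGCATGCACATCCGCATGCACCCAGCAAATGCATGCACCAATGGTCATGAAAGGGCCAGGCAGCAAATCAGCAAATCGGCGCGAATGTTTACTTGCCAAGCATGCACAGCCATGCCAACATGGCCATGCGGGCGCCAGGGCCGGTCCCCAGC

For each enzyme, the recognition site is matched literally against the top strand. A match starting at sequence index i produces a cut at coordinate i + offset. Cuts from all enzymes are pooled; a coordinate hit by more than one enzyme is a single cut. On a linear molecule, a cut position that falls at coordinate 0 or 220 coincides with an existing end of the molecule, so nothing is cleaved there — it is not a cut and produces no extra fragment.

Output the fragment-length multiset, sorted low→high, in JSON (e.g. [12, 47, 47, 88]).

[4,4,5,5,6,8,8,8,8,9,9,10,11,12,12,13,13,17,18,19,21]

Scan for sites:
  EstVI CAGCAAAT/8: at [0, 52, 90, 128, 136] ⇒ [8, 60, 98, 136, 144]
  DwuVI GCCA/1: at [12, 122, 162, 176, 181, 190, 201] ⇒ [13, 123, 163, 177, 182, 191, 202]
  BxoIX GCATGCAC/4: at [26, 36, 44, 60, 69, 81, 98, 167] ⇒ [30, 40, 48, 64, 73, 85, 102, 171]

All cut coordinates (distinct, sorted): [8, 13, 30, 40, 48, 60, 64, 73, 85, 98, 102, 123, 136, 144, 163, 171, 177, 182, 191, 202]

Fragment lengths:
  [0,8): 8 bp
  [8,13): 5 bp
  [13,30): 17 bp
  [30,40): 10 bp
  [40,48): 8 bp
  [48,60): 12 bp
  [60,64): 4 bp
  [64,73): 9 bp
  [73,85): 12 bp
  [85,98): 13 bp
  [98,102): 4 bp
  [102,123): 21 bp
  [123,136): 13 bp
  [136,144): 8 bp
  [144,163): 19 bp
  [163,171): 8 bp
  [171,177): 6 bp
  [177,182): 5 bp
  [182,191): 9 bp
  [191,202): 11 bp
  [202,220): 18 bp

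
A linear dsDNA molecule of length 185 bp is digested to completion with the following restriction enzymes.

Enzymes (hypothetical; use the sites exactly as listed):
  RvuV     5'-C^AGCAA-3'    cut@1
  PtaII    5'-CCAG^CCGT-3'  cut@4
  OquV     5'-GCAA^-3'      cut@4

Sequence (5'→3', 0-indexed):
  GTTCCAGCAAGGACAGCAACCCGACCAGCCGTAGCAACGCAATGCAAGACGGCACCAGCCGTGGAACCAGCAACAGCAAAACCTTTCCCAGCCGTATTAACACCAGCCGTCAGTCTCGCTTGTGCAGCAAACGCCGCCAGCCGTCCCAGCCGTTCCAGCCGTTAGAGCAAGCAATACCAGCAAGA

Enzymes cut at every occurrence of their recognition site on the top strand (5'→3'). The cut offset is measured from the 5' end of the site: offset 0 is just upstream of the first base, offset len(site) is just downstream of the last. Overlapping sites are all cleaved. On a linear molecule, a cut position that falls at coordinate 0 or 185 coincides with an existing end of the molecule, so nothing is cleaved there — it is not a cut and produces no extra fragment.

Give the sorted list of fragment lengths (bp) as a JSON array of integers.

Per-enzyme occurrences:
  RvuV (CAGCAA, off=1): starts [4, 13, 67, 73, 124, 177] → cuts [5, 14, 68, 74, 125, 178]
  PtaII (CCAGCCGT, off=4): starts [24, 54, 87, 102, 136, 145, 154] → cuts [28, 58, 91, 106, 140, 149, 158]
  OquV (GCAA, off=4): starts [6, 15, 33, 38, 43, 69, 75, 126, 166, 170, 179] → cuts [10, 19, 37, 42, 47, 73, 79, 130, 170, 174, 183]

Pooled cuts: [5, 10, 14, 19, 28, 37, 42, 47, 58, 68, 73, 74, 79, 91, 106, 125, 130, 140, 149, 158, 170, 174, 178, 183]

Fragments:
  [0,5): 5 bp
  [5,10): 5 bp
  [10,14): 4 bp
  [14,19): 5 bp
  [19,28): 9 bp
  [28,37): 9 bp
  [37,42): 5 bp
  [42,47): 5 bp
  [47,58): 11 bp
  [58,68): 10 bp
  [68,73): 5 bp
  [73,74): 1 bp
  [74,79): 5 bp
  [79,91): 12 bp
  [91,106): 15 bp
  [106,125): 19 bp
  [125,130): 5 bp
  [130,140): 10 bp
  [140,149): 9 bp
  [149,158): 9 bp
  [158,170): 12 bp
  [170,174): 4 bp
  [174,178): 4 bp
  [178,183): 5 bp
  [183,185): 2 bp

[1,2,4,4,4,5,5,5,5,5,5,5,5,5,9,9,9,9,10,10,11,12,12,15,19]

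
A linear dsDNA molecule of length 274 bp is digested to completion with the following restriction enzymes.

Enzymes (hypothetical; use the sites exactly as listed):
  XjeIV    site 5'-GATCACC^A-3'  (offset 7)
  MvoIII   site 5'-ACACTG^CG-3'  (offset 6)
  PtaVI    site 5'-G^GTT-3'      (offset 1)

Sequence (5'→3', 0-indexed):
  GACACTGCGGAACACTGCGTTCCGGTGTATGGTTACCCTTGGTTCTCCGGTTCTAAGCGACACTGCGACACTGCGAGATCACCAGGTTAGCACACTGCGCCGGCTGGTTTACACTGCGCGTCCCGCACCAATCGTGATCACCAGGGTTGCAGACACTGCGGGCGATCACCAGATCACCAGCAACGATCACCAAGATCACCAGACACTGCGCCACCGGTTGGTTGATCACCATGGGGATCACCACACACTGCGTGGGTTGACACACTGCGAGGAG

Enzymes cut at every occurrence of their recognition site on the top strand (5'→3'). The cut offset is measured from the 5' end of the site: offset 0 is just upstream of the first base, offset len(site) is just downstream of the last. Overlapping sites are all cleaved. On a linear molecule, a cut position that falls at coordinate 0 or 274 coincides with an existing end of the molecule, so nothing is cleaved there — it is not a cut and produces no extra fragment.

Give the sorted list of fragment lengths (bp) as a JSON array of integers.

Site scan:
  XjeIV GATCACCA/7: at [76, 135, 163, 171, 184, 193, 223, 235] ⇒ [83, 142, 170, 178, 191, 200, 230, 242]
  MvoIII ACACTGCG/6: at [1, 11, 59, 67, 91, 110, 152, 202, 244, 261] ⇒ [7, 17, 65, 73, 97, 116, 158, 208, 250, 267]
  PtaVI GGTT/1: at [30, 40, 48, 84, 105, 144, 215, 219, 254] ⇒ [31, 41, 49, 85, 106, 145, 216, 220, 255]

All cut coordinates (distinct, sorted): [7, 17, 31, 41, 49, 65, 73, 83, 85, 97, 106, 116, 142, 145, 158, 170, 178, 191, 200, 208, 216, 220, 230, 242, 250, 255, 267]

Fragment lengths:
  [0,7): 7 bp
  [7,17): 10 bp
  [17,31): 14 bp
  [31,41): 10 bp
  [41,49): 8 bp
  [49,65): 16 bp
  [65,73): 8 bp
  [73,83): 10 bp
  [83,85): 2 bp
  [85,97): 12 bp
  [97,106): 9 bp
  [106,116): 10 bp
  [116,142): 26 bp
  [142,145): 3 bp
  [145,158): 13 bp
  [158,170): 12 bp
  [170,178): 8 bp
  [178,191): 13 bp
  [191,200): 9 bp
  [200,208): 8 bp
  [208,216): 8 bp
  [216,220): 4 bp
  [220,230): 10 bp
  [230,242): 12 bp
  [242,250): 8 bp
  [250,255): 5 bp
  [255,267): 12 bp
  [267,274): 7 bp

[2,3,4,5,7,7,8,8,8,8,8,8,9,9,10,10,10,10,10,12,12,12,12,13,13,14,16,26]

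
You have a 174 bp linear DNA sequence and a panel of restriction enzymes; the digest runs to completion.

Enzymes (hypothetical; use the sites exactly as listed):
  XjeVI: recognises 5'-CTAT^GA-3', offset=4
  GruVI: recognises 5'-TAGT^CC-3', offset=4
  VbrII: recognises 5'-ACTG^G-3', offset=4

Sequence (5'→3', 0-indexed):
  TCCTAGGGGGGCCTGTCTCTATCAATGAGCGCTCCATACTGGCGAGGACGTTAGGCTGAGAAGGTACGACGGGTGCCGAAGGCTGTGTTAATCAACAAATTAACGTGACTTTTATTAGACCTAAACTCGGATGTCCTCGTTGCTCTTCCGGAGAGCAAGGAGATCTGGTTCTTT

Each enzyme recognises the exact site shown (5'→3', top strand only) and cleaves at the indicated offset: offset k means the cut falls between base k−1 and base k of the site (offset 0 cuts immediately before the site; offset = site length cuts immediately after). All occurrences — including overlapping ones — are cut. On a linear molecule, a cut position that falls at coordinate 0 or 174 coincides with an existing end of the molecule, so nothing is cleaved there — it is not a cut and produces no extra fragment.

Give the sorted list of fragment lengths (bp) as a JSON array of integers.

[41,133]

Site scan:
  XjeVI (CTATGA, off=4): no sites
  GruVI (TAGTCC, off=4): no sites
  VbrII (ACTGG, off=4): starts [37] → cuts [41]

Pooled cuts: [41]

Fragments:
  [0,41): 41 bp
  [41,174): 133 bp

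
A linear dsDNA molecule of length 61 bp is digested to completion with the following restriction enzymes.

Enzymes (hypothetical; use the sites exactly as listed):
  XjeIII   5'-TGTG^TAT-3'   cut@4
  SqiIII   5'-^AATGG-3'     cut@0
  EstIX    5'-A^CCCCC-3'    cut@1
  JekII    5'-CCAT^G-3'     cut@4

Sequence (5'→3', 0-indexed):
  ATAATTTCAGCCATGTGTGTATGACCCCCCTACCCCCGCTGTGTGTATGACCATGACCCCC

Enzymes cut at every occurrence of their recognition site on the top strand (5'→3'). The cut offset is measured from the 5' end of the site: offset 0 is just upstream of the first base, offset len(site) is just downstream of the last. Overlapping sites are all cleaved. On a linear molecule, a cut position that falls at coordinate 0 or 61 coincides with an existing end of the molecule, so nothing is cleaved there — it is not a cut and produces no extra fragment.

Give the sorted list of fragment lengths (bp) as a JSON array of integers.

Scan for sites:
  XjeIII (TGTGTAT, off=4): starts [15, 41] → cuts [19, 45]
  SqiIII (AATGG, off=0): no sites
  EstIX (ACCCCC, off=1): starts [23, 31, 55] → cuts [24, 32, 56]
  JekII (CCATG, off=4): starts [10, 50] → cuts [14, 54]

All cut coordinates (distinct, sorted): [14, 19, 24, 32, 45, 54, 56]

Fragments:
  [0,14): 14 bp
  [14,19): 5 bp
  [19,24): 5 bp
  [24,32): 8 bp
  [32,45): 13 bp
  [45,54): 9 bp
  [54,56): 2 bp
  [56,61): 5 bp

[2,5,5,5,8,9,13,14]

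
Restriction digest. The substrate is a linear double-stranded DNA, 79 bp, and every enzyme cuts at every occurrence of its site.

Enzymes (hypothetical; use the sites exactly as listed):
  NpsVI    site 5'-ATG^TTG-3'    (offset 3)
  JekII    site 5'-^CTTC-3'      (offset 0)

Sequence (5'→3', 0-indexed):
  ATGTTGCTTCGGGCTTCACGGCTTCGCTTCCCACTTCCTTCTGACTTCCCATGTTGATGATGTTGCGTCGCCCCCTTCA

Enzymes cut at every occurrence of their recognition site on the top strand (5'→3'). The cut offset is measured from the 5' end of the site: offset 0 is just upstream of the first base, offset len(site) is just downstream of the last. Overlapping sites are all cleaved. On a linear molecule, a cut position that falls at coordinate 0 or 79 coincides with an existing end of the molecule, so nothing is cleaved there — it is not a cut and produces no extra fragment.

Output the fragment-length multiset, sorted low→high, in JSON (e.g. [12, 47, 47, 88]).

Per-enzyme occurrences:
  NpsVI ATGTTG/3: at [0, 50, 59] ⇒ [3, 53, 62]
  JekII CTTC/0: at [6, 13, 21, 26, 33, 37, 44, 74] ⇒ [6, 13, 21, 26, 33, 37, 44, 74]

Pooled cuts: [3, 6, 13, 21, 26, 33, 37, 44, 53, 62, 74]

Fragments:
  [0,3): 3 bp
  [3,6): 3 bp
  [6,13): 7 bp
  [13,21): 8 bp
  [21,26): 5 bp
  [26,33): 7 bp
  [33,37): 4 bp
  [37,44): 7 bp
  [44,53): 9 bp
  [53,62): 9 bp
  [62,74): 12 bp
  [74,79): 5 bp

[3,3,4,5,5,7,7,7,8,9,9,12]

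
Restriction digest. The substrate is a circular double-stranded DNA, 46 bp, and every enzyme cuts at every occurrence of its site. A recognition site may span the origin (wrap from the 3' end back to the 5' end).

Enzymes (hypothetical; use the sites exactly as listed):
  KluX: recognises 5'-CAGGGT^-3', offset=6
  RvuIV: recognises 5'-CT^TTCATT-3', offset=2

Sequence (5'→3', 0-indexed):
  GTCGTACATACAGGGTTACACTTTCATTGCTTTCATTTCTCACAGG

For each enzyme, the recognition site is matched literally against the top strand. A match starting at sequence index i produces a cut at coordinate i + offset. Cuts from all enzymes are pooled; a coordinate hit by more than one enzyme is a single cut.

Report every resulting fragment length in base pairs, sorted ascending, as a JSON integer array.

[6,9,14,17]

Site scan:
  KluX CAGGGT/6: at [10, 42] ⇒ [2, 16]
  RvuIV CTTTCATT/2: at [20, 29] ⇒ [22, 31]

Pooled cuts: [2, 16, 22, 31]

Fragments:
  2→16: 14 bp
  16→22: 6 bp
  22→31: 9 bp
  31→2 (wrap): 46-31+2 = 17 bp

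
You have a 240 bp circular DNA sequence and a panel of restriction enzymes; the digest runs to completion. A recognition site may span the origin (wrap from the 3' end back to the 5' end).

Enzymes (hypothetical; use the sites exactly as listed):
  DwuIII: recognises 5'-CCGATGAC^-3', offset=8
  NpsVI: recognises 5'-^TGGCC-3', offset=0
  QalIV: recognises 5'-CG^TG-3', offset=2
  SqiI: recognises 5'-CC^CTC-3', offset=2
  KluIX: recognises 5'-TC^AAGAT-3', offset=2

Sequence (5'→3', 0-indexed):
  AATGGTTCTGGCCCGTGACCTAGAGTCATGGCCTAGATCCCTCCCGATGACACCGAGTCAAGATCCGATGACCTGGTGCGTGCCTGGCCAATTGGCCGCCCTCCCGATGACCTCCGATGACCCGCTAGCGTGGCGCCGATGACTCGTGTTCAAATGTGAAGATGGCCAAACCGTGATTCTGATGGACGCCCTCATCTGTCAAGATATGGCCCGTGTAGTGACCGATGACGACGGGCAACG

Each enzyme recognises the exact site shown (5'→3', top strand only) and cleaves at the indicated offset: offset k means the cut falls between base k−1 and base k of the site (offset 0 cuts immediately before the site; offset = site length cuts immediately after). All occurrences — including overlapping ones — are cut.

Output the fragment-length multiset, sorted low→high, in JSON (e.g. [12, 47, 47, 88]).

[3,4,6,7,7,8,8,8,8,9,10,10,11,11,11,12,13,13,13,16,16,17,19]

Per-enzyme occurrences:
  DwuIII CCGATGAC/8: at [43, 64, 103, 113, 135, 221] ⇒ [51, 72, 111, 121, 143, 229]
  NpsVI TGGCC/0: at [8, 28, 84, 92, 162, 206] ⇒ [8, 28, 84, 92, 162, 206]
  QalIV CGTG/2: at [13, 78, 128, 144, 171, 211] ⇒ [15, 80, 130, 146, 173, 213]
  SqiI CCCTC/2: at [38, 98, 188] ⇒ [40, 100, 190]
  KluIX TCAAGAT/2: at [57, 198] ⇒ [59, 200]

All cut coordinates (distinct, sorted): [8, 15, 28, 40, 51, 59, 72, 80, 84, 92, 100, 111, 121, 130, 143, 146, 162, 173, 190, 200, 206, 213, 229]

Fragment lengths:
  8→15: 7 bp
  15→28: 13 bp
  28→40: 12 bp
  40→51: 11 bp
  51→59: 8 bp
  59→72: 13 bp
  72→80: 8 bp
  80→84: 4 bp
  84→92: 8 bp
  92→100: 8 bp
  100→111: 11 bp
  111→121: 10 bp
  121→130: 9 bp
  130→143: 13 bp
  143→146: 3 bp
  146→162: 16 bp
  162→173: 11 bp
  173→190: 17 bp
  190→200: 10 bp
  200→206: 6 bp
  206→213: 7 bp
  213→229: 16 bp
  229→8 (wrap): 240-229+8 = 19 bp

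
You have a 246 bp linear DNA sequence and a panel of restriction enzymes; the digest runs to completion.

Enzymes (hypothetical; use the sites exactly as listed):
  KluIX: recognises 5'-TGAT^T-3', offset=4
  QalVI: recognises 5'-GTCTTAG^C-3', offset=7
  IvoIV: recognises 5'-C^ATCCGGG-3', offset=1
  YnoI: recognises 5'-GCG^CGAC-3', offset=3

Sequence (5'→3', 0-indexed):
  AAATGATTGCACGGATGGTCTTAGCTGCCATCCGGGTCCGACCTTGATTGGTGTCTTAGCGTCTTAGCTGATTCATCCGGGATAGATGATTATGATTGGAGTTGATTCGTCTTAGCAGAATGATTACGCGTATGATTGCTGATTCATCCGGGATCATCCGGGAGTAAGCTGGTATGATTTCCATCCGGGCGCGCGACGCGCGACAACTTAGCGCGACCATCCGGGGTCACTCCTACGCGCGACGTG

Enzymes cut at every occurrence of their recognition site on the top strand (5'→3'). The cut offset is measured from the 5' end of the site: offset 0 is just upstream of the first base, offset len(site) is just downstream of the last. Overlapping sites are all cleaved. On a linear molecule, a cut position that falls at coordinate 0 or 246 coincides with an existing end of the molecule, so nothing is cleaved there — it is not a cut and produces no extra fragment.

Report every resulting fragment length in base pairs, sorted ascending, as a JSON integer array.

[2,2,4,5,5,5,6,7,7,7,7,8,9,9,10,10,11,11,12,13,16,17,19,21,23]

Site scan:
  KluIX (TGATT, off=4): starts [3, 44, 68, 86, 92, 102, 120, 132, 139, 174] → cuts [7, 48, 72, 90, 96, 106, 124, 136, 143, 178]
  QalVI (GTCTTAGC, off=7): starts [17, 52, 60, 108] → cuts [24, 59, 67, 115]
  IvoIV (CATCCGGG, off=1): starts [28, 73, 144, 154, 181, 217] → cuts [29, 74, 145, 155, 182, 218]
  YnoI (GCGCGAC, off=3): starts [190, 197, 210, 236] → cuts [193, 200, 213, 239]

Pooled cuts: [7, 24, 29, 48, 59, 67, 72, 74, 90, 96, 106, 115, 124, 136, 143, 145, 155, 178, 182, 193, 200, 213, 218, 239]

Fragment lengths:
  [0,7): 7 bp
  [7,24): 17 bp
  [24,29): 5 bp
  [29,48): 19 bp
  [48,59): 11 bp
  [59,67): 8 bp
  [67,72): 5 bp
  [72,74): 2 bp
  [74,90): 16 bp
  [90,96): 6 bp
  [96,106): 10 bp
  [106,115): 9 bp
  [115,124): 9 bp
  [124,136): 12 bp
  [136,143): 7 bp
  [143,145): 2 bp
  [145,155): 10 bp
  [155,178): 23 bp
  [178,182): 4 bp
  [182,193): 11 bp
  [193,200): 7 bp
  [200,213): 13 bp
  [213,218): 5 bp
  [218,239): 21 bp
  [239,246): 7 bp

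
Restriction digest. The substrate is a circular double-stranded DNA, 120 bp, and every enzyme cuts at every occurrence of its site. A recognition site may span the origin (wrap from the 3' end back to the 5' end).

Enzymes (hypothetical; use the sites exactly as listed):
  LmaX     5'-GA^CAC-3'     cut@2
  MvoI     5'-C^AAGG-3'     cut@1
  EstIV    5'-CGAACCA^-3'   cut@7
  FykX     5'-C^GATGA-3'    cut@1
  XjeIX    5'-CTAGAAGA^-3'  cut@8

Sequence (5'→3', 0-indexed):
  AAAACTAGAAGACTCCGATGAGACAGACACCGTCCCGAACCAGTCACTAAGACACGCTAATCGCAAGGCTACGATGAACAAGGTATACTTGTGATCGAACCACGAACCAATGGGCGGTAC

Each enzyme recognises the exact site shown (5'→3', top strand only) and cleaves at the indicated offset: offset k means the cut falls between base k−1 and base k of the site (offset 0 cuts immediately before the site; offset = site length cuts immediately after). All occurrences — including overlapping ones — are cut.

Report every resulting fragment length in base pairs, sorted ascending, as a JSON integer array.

Per-enzyme occurrences:
  LmaX (GACAC, off=2): starts [25, 50] → cuts [27, 52]
  MvoI (CAAGG, off=1): starts [63, 78] → cuts [64, 79]
  EstIV (CGAACCA, off=7): starts [35, 95, 102] → cuts [42, 102, 109]
  FykX (CGATGA, off=1): starts [15, 71] → cuts [16, 72]
  XjeIX (CTAGAAGA, off=8): starts [4] → cuts [12]

All cut coordinates (distinct, sorted): [12, 16, 27, 42, 52, 64, 72, 79, 102, 109]

Fragment lengths:
  12→16: 4 bp
  16→27: 11 bp
  27→42: 15 bp
  42→52: 10 bp
  52→64: 12 bp
  64→72: 8 bp
  72→79: 7 bp
  79→102: 23 bp
  102→109: 7 bp
  109→12 (wrap): 120-109+12 = 23 bp

[4,7,7,8,10,11,12,15,23,23]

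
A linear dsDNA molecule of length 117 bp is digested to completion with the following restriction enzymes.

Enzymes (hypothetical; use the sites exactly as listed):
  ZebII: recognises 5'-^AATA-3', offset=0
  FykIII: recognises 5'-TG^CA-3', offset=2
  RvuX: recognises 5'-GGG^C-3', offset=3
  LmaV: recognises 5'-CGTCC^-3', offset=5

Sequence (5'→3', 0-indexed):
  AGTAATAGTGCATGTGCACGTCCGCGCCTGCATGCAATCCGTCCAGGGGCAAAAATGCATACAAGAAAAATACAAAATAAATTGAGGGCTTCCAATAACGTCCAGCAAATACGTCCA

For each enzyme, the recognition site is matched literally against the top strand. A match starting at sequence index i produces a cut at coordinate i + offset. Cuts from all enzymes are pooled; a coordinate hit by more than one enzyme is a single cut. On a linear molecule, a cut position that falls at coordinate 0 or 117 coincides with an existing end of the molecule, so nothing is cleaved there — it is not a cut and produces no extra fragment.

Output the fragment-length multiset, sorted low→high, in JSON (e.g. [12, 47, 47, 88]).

[1,3,4,4,5,5,6,7,7,7,7,8,9,10,10,11,13]

Per-enzyme occurrences:
  ZebII (AATA, off=0): starts [3, 68, 75, 93, 107] → cuts [3, 68, 75, 93, 107]
  FykIII (TGCA, off=2): starts [8, 14, 28, 32, 55] → cuts [10, 16, 30, 34, 57]
  RvuX (GGGC, off=3): starts [46, 85] → cuts [49, 88]
  LmaV (CGTCC, off=5): starts [18, 39, 98, 111] → cuts [23, 44, 103, 116]

Pooled cuts: [3, 10, 16, 23, 30, 34, 44, 49, 57, 68, 75, 88, 93, 103, 107, 116]

Fragment lengths:
  [0,3): 3 bp
  [3,10): 7 bp
  [10,16): 6 bp
  [16,23): 7 bp
  [23,30): 7 bp
  [30,34): 4 bp
  [34,44): 10 bp
  [44,49): 5 bp
  [49,57): 8 bp
  [57,68): 11 bp
  [68,75): 7 bp
  [75,88): 13 bp
  [88,93): 5 bp
  [93,103): 10 bp
  [103,107): 4 bp
  [107,116): 9 bp
  [116,117): 1 bp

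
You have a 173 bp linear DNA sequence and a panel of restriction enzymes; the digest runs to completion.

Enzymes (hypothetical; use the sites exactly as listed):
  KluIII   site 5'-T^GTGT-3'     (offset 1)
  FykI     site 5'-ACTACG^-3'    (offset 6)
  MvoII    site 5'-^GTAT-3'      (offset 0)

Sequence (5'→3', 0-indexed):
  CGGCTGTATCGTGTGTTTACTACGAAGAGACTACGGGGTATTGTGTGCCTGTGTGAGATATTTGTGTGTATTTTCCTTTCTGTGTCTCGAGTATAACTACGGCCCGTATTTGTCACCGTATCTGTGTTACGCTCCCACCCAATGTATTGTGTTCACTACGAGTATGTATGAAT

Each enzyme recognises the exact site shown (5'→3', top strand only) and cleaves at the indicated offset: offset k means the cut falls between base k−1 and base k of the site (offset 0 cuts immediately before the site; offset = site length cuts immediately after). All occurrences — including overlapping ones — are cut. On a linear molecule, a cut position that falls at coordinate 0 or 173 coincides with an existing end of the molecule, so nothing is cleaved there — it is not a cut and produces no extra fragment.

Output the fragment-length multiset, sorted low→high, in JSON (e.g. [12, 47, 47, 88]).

[1,2,2,2,4,4,5,5,5,6,7,8,8,9,11,11,12,12,12,13,14,20]

Per-enzyme occurrences:
  KluIII (TGTGT, off=1): starts [11, 41, 49, 62, 64, 80, 122, 147] → cuts [12, 42, 50, 63, 65, 81, 123, 148]
  FykI (ACTACG, off=6): starts [18, 29, 95, 154] → cuts [24, 35, 101, 160]
  MvoII (GTAT, off=0): starts [5, 37, 67, 90, 105, 117, 143, 161, 165] → cuts [5, 37, 67, 90, 105, 117, 143, 161, 165]

Pooled cuts: [5, 12, 24, 35, 37, 42, 50, 63, 65, 67, 81, 90, 101, 105, 117, 123, 143, 148, 160, 161, 165]

Fragments:
  [0,5): 5 bp
  [5,12): 7 bp
  [12,24): 12 bp
  [24,35): 11 bp
  [35,37): 2 bp
  [37,42): 5 bp
  [42,50): 8 bp
  [50,63): 13 bp
  [63,65): 2 bp
  [65,67): 2 bp
  [67,81): 14 bp
  [81,90): 9 bp
  [90,101): 11 bp
  [101,105): 4 bp
  [105,117): 12 bp
  [117,123): 6 bp
  [123,143): 20 bp
  [143,148): 5 bp
  [148,160): 12 bp
  [160,161): 1 bp
  [161,165): 4 bp
  [165,173): 8 bp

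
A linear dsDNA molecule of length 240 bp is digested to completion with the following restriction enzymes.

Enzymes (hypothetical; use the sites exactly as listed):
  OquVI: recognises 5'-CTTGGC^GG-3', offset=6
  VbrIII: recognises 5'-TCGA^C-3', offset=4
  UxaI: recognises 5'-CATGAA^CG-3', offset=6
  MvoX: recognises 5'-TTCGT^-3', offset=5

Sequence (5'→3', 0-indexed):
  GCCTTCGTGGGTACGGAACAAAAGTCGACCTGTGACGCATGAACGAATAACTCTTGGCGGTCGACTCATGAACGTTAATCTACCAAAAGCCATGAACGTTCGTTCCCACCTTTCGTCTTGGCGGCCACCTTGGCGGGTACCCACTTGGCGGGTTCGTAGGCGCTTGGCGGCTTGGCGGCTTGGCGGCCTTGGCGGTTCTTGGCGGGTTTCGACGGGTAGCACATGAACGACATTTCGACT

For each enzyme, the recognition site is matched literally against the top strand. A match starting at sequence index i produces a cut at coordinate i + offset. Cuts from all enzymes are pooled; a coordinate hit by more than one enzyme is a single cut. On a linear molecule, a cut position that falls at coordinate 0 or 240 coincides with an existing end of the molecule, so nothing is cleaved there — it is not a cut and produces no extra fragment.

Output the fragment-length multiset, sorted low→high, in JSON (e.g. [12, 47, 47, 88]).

[2,6,6,7,8,8,8,8,8,9,9,10,11,11,12,13,15,15,15,15,20,24]

Per-enzyme occurrences:
  OquVI (CTTGGCGG, off=6): starts [52, 116, 128, 143, 162, 170, 178, 187, 197] → cuts [58, 122, 134, 149, 168, 176, 184, 193, 203]
  VbrIII (TCGAC, off=4): starts [24, 60, 208, 234] → cuts [28, 64, 212, 238]
  UxaI (CATGAACG, off=6): starts [37, 66, 90, 221] → cuts [43, 72, 96, 227]
  MvoX (TTCGT, off=5): starts [3, 98, 111, 152] → cuts [8, 103, 116, 157]

Pooled cuts: [8, 28, 43, 58, 64, 72, 96, 103, 116, 122, 134, 149, 157, 168, 176, 184, 193, 203, 212, 227, 238]

Fragments:
  [0,8): 8 bp
  [8,28): 20 bp
  [28,43): 15 bp
  [43,58): 15 bp
  [58,64): 6 bp
  [64,72): 8 bp
  [72,96): 24 bp
  [96,103): 7 bp
  [103,116): 13 bp
  [116,122): 6 bp
  [122,134): 12 bp
  [134,149): 15 bp
  [149,157): 8 bp
  [157,168): 11 bp
  [168,176): 8 bp
  [176,184): 8 bp
  [184,193): 9 bp
  [193,203): 10 bp
  [203,212): 9 bp
  [212,227): 15 bp
  [227,238): 11 bp
  [238,240): 2 bp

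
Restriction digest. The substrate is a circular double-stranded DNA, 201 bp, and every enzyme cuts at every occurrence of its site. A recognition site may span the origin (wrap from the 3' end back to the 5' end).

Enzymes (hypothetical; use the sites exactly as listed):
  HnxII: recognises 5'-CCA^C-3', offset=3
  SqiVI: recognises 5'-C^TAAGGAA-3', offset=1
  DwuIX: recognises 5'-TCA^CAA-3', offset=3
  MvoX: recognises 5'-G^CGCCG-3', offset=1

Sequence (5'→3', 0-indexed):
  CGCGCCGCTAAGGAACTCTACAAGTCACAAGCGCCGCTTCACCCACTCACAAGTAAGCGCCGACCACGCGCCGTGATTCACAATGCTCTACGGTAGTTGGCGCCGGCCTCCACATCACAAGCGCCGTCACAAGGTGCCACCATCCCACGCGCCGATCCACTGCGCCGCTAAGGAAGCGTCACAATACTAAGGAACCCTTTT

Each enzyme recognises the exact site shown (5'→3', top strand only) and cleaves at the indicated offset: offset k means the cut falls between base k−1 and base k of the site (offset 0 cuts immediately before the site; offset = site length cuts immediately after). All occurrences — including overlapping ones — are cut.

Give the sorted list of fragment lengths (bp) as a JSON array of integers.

Scan for sites:
  HnxII CCAC/3: at [42, 63, 109, 136, 144, 156] ⇒ [45, 66, 112, 139, 147, 159]
  SqiVI CTAAGGAA/1: at [7, 167, 186] ⇒ [8, 168, 187]
  DwuIX TCACAA/3: at [24, 46, 77, 114, 126, 178] ⇒ [27, 49, 80, 117, 129, 181]
  MvoX GCGCCG/1: at [1, 30, 56, 67, 99, 120, 148, 161] ⇒ [2, 31, 57, 68, 100, 121, 149, 162]

Pooled cuts: [2, 8, 27, 31, 45, 49, 57, 66, 68, 80, 100, 112, 117, 121, 129, 139, 147, 149, 159, 162, 168, 181, 187]

Fragments:
  2→8: 6 bp
  8→27: 19 bp
  27→31: 4 bp
  31→45: 14 bp
  45→49: 4 bp
  49→57: 8 bp
  57→66: 9 bp
  66→68: 2 bp
  68→80: 12 bp
  80→100: 20 bp
  100→112: 12 bp
  112→117: 5 bp
  117→121: 4 bp
  121→129: 8 bp
  129→139: 10 bp
  139→147: 8 bp
  147→149: 2 bp
  149→159: 10 bp
  159→162: 3 bp
  162→168: 6 bp
  168→181: 13 bp
  181→187: 6 bp
  187→2 (wrap): 201-187+2 = 16 bp

[2,2,3,4,4,4,5,6,6,6,8,8,8,9,10,10,12,12,13,14,16,19,20]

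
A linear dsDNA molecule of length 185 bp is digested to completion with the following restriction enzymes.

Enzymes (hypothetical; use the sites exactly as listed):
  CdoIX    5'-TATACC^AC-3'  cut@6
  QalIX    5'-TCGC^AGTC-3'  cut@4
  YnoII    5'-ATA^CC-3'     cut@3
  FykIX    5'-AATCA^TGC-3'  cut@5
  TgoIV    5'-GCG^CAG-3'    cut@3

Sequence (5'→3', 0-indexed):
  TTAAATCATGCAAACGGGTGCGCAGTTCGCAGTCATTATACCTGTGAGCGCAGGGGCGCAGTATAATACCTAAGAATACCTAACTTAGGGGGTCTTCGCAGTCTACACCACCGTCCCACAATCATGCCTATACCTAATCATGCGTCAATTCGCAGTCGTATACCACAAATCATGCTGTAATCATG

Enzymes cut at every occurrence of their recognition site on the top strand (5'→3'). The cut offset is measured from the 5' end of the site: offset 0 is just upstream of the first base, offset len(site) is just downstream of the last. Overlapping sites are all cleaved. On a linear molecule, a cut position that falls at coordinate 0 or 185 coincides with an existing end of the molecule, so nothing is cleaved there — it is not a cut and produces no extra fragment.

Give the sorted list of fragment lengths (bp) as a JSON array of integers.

Per-enzyme occurrences:
  CdoIX (TATACCAC, off=6): starts [158] → cuts [164]
  QalIX (TCGCAGTC, off=4): starts [26, 95, 149] → cuts [30, 99, 153]
  YnoII (ATACC, off=3): starts [37, 65, 75, 129, 159] → cuts [40, 68, 78, 132, 162]
  FykIX (AATCATGC, off=5): starts [3, 119, 135, 167] → cuts [8, 124, 140, 172]
  TgoIV (GCGCAG, off=3): starts [19, 47, 55] → cuts [22, 50, 58]

Pooled cuts: [8, 22, 30, 40, 50, 58, 68, 78, 99, 124, 132, 140, 153, 162, 164, 172]

Fragment lengths:
  [0,8): 8 bp
  [8,22): 14 bp
  [22,30): 8 bp
  [30,40): 10 bp
  [40,50): 10 bp
  [50,58): 8 bp
  [58,68): 10 bp
  [68,78): 10 bp
  [78,99): 21 bp
  [99,124): 25 bp
  [124,132): 8 bp
  [132,140): 8 bp
  [140,153): 13 bp
  [153,162): 9 bp
  [162,164): 2 bp
  [164,172): 8 bp
  [172,185): 13 bp

[2,8,8,8,8,8,8,9,10,10,10,10,13,13,14,21,25]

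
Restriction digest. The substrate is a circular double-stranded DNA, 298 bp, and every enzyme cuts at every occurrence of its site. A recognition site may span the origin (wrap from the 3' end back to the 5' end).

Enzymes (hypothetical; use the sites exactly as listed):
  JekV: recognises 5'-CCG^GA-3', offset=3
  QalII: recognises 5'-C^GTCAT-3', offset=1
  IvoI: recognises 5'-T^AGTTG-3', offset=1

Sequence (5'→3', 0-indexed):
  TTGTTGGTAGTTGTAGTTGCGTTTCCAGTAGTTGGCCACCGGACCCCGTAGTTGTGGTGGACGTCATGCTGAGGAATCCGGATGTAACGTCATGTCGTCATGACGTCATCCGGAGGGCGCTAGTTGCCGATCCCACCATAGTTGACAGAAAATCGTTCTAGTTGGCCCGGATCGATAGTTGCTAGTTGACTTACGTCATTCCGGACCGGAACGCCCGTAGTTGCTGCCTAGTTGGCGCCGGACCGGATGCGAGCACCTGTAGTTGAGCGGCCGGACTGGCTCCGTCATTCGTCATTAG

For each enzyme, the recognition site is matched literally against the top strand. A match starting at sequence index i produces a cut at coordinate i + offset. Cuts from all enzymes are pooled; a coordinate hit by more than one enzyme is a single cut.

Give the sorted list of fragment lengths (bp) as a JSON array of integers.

[5,5,6,6,7,7,7,8,8,8,8,8,9,9,10,10,10,10,11,11,11,12,13,13,15,15,18,18,20]

Scan for sites:
  JekV (CCGGA, off=3): starts [38, 77, 109, 166, 200, 205, 237, 242, 270] → cuts [41, 80, 112, 169, 203, 208, 240, 245, 273]
  QalII (CGTCAT, off=1): starts [61, 87, 95, 103, 193, 282, 289] → cuts [62, 88, 96, 104, 194, 283, 290]
  IvoI (TAGTTG, off=1): starts [7, 13, 28, 48, 120, 138, 158, 175, 182, 217, 228, 259, 295] → cuts [8, 14, 29, 49, 121, 139, 159, 176, 183, 218, 229, 260, 296]

All cut coordinates (distinct, sorted): [8, 14, 29, 41, 49, 62, 80, 88, 96, 104, 112, 121, 139, 159, 169, 176, 183, 194, 203, 208, 218, 229, 240, 245, 260, 273, 283, 290, 296]

Fragment lengths:
  8→14: 6 bp
  14→29: 15 bp
  29→41: 12 bp
  41→49: 8 bp
  49→62: 13 bp
  62→80: 18 bp
  80→88: 8 bp
  88→96: 8 bp
  96→104: 8 bp
  104→112: 8 bp
  112→121: 9 bp
  121→139: 18 bp
  139→159: 20 bp
  159→169: 10 bp
  169→176: 7 bp
  176→183: 7 bp
  183→194: 11 bp
  194→203: 9 bp
  203→208: 5 bp
  208→218: 10 bp
  218→229: 11 bp
  229→240: 11 bp
  240→245: 5 bp
  245→260: 15 bp
  260→273: 13 bp
  273→283: 10 bp
  283→290: 7 bp
  290→296: 6 bp
  296→8 (wrap): 298-296+8 = 10 bp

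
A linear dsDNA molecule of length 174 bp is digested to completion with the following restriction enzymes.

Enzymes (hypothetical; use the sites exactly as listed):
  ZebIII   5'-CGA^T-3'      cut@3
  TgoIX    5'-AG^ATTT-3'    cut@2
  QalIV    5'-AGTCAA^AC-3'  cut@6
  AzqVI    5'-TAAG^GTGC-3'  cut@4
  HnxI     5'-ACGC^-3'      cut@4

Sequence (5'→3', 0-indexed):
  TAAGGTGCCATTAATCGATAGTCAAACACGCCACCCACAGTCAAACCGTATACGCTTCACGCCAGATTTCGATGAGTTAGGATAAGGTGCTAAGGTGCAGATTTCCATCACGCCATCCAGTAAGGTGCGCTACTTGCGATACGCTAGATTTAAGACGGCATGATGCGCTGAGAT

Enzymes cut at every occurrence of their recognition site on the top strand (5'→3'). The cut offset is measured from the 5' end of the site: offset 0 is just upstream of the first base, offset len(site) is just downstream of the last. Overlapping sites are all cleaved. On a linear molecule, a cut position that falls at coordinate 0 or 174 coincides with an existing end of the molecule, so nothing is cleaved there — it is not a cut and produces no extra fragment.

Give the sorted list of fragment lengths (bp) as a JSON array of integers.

Site scan:
  ZebIII (CGAT, off=3): starts [15, 69, 136] → cuts [18, 72, 139]
  TgoIX (AGATTT, off=2): starts [63, 98, 145] → cuts [65, 100, 147]
  QalIV (AGTCAAAC, off=6): starts [19, 38] → cuts [25, 44]
  AzqVI (TAAGGTGC, off=4): starts [0, 82, 90, 120] → cuts [4, 86, 94, 124]
  HnxI (ACGC, off=4): starts [27, 51, 58, 109, 140] → cuts [31, 55, 62, 113, 144]

Pooled cuts: [4, 18, 25, 31, 44, 55, 62, 65, 72, 86, 94, 100, 113, 124, 139, 144, 147]

Fragment lengths:
  [0,4): 4 bp
  [4,18): 14 bp
  [18,25): 7 bp
  [25,31): 6 bp
  [31,44): 13 bp
  [44,55): 11 bp
  [55,62): 7 bp
  [62,65): 3 bp
  [65,72): 7 bp
  [72,86): 14 bp
  [86,94): 8 bp
  [94,100): 6 bp
  [100,113): 13 bp
  [113,124): 11 bp
  [124,139): 15 bp
  [139,144): 5 bp
  [144,147): 3 bp
  [147,174): 27 bp

[3,3,4,5,6,6,7,7,7,8,11,11,13,13,14,14,15,27]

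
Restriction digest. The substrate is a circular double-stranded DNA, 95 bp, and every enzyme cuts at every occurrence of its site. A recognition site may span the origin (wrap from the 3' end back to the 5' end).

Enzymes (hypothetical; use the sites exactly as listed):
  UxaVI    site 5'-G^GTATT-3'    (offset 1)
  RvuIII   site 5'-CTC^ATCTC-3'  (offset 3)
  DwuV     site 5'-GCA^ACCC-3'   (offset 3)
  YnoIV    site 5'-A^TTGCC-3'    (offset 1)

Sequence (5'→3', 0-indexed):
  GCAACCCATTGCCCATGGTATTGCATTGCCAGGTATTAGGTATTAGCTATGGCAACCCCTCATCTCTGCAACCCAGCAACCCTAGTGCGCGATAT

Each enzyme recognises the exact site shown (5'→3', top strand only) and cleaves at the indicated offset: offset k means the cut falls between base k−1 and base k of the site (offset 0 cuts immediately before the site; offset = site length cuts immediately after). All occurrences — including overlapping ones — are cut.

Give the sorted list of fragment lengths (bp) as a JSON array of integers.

Per-enzyme occurrences:
  UxaVI (GGTATT, off=1): starts [16, 31, 38] → cuts [17, 32, 39]
  RvuIII (CTCATCTC, off=3): starts [58] → cuts [61]
  DwuV (GCAACCC, off=3): starts [0, 51, 67, 75] → cuts [3, 54, 70, 78]
  YnoIV (ATTGCC, off=1): starts [7, 24] → cuts [8, 25]

All cut coordinates (distinct, sorted): [3, 8, 17, 25, 32, 39, 54, 61, 70, 78]

Fragments:
  3→8: 5 bp
  8→17: 9 bp
  17→25: 8 bp
  25→32: 7 bp
  32→39: 7 bp
  39→54: 15 bp
  54→61: 7 bp
  61→70: 9 bp
  70→78: 8 bp
  78→3 (wrap): 95-78+3 = 20 bp

[5,7,7,7,8,8,9,9,15,20]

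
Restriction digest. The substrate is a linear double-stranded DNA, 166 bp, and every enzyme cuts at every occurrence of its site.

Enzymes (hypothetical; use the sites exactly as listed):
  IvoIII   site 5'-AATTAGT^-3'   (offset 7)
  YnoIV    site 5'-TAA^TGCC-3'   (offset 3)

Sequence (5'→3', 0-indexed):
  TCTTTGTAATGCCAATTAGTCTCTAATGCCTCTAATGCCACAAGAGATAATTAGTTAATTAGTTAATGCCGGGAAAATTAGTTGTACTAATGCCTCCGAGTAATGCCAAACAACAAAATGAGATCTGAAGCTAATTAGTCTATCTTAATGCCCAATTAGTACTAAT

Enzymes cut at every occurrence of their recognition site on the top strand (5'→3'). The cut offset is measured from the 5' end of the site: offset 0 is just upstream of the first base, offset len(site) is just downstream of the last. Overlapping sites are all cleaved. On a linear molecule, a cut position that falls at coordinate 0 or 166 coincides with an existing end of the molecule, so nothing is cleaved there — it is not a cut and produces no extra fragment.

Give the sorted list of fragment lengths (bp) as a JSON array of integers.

[3,6,6,8,8,9,9,9,11,12,13,16,20,36]

Site scan:
  IvoIII AATTAGT/7: at [13, 48, 56, 75, 132, 153] ⇒ [20, 55, 63, 82, 139, 160]
  YnoIV TAATGCC/3: at [6, 23, 32, 63, 87, 100, 145] ⇒ [9, 26, 35, 66, 90, 103, 148]

Pooled cuts: [9, 20, 26, 35, 55, 63, 66, 82, 90, 103, 139, 148, 160]

Fragment lengths:
  [0,9): 9 bp
  [9,20): 11 bp
  [20,26): 6 bp
  [26,35): 9 bp
  [35,55): 20 bp
  [55,63): 8 bp
  [63,66): 3 bp
  [66,82): 16 bp
  [82,90): 8 bp
  [90,103): 13 bp
  [103,139): 36 bp
  [139,148): 9 bp
  [148,160): 12 bp
  [160,166): 6 bp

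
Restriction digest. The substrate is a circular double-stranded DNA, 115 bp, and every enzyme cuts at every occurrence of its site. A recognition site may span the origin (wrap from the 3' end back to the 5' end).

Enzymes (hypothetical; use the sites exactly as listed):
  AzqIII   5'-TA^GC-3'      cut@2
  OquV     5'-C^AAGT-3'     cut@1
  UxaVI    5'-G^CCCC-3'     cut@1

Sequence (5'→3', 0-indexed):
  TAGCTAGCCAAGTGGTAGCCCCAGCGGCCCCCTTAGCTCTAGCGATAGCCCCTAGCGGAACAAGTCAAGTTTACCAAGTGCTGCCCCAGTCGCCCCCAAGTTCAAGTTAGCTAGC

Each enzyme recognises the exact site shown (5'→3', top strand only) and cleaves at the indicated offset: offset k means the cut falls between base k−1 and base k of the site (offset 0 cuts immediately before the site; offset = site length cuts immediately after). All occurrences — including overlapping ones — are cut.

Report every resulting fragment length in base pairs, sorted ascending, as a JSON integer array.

Site scan:
  AzqIII TAGC/2: at [0, 4, 15, 33, 39, 45, 52, 107, 111] ⇒ [2, 6, 17, 35, 41, 47, 54, 109, 113]
  OquV CAAGT/1: at [8, 60, 65, 74, 96, 102] ⇒ [9, 61, 66, 75, 97, 103]
  UxaVI GCCCC/1: at [17, 26, 47, 82, 91] ⇒ [18, 27, 48, 83, 92]

Pooled cuts: [2, 6, 9, 17, 18, 27, 35, 41, 47, 48, 54, 61, 66, 75, 83, 92, 97, 103, 109, 113]

Fragments:
  2→6: 4 bp
  6→9: 3 bp
  9→17: 8 bp
  17→18: 1 bp
  18→27: 9 bp
  27→35: 8 bp
  35→41: 6 bp
  41→47: 6 bp
  47→48: 1 bp
  48→54: 6 bp
  54→61: 7 bp
  61→66: 5 bp
  66→75: 9 bp
  75→83: 8 bp
  83→92: 9 bp
  92→97: 5 bp
  97→103: 6 bp
  103→109: 6 bp
  109→113: 4 bp
  113→2 (wrap): 115-113+2 = 4 bp

[1,1,3,4,4,4,5,5,6,6,6,6,6,7,8,8,8,9,9,9]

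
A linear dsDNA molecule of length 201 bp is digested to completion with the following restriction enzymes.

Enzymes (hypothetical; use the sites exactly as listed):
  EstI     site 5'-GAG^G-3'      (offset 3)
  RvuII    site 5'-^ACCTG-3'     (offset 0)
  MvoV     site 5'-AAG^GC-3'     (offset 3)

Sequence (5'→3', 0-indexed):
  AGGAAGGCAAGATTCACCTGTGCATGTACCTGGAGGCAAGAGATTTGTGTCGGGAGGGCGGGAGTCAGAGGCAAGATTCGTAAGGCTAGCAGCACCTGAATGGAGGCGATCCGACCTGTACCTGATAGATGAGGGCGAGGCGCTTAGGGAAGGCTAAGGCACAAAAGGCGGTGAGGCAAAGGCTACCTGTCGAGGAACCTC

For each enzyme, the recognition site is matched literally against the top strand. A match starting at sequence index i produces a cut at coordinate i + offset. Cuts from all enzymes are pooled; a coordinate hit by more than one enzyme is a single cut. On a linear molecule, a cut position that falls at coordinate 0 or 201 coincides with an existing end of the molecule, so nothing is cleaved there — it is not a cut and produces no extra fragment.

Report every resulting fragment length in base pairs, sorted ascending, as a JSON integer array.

Per-enzyme occurrences:
  EstI GAGG/3: at [32, 53, 67, 102, 130, 136, 172, 191] ⇒ [35, 56, 70, 105, 133, 139, 175, 194]
  RvuII ACCTG/0: at [15, 27, 93, 113, 119, 184] ⇒ [15, 27, 93, 113, 119, 184]
  MvoV AAGGC/3: at [3, 81, 149, 155, 164, 178] ⇒ [6, 84, 152, 158, 167, 181]

All cut coordinates (distinct, sorted): [6, 15, 27, 35, 56, 70, 84, 93, 105, 113, 119, 133, 139, 152, 158, 167, 175, 181, 184, 194]

Fragments:
  [0,6): 6 bp
  [6,15): 9 bp
  [15,27): 12 bp
  [27,35): 8 bp
  [35,56): 21 bp
  [56,70): 14 bp
  [70,84): 14 bp
  [84,93): 9 bp
  [93,105): 12 bp
  [105,113): 8 bp
  [113,119): 6 bp
  [119,133): 14 bp
  [133,139): 6 bp
  [139,152): 13 bp
  [152,158): 6 bp
  [158,167): 9 bp
  [167,175): 8 bp
  [175,181): 6 bp
  [181,184): 3 bp
  [184,194): 10 bp
  [194,201): 7 bp

[3,6,6,6,6,6,7,8,8,8,9,9,9,10,12,12,13,14,14,14,21]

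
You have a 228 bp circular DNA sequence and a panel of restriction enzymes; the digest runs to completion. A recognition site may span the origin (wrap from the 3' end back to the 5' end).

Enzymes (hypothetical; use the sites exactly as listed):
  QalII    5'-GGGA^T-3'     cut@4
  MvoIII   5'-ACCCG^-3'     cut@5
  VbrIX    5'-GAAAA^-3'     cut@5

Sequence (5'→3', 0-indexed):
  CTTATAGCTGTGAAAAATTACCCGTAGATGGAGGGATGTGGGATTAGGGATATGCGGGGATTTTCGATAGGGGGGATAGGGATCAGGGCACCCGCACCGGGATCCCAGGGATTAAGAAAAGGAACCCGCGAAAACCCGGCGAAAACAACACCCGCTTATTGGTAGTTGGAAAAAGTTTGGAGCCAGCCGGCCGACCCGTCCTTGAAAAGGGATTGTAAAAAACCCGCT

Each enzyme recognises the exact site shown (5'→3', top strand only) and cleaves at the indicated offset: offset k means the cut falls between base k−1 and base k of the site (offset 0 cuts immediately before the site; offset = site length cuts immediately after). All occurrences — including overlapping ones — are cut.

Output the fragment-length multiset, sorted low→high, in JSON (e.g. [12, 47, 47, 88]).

Per-enzyme occurrences:
  QalII GGGAT/4: at [32, 39, 46, 56, 72, 78, 98, 107, 208] ⇒ [36, 43, 50, 60, 76, 82, 102, 111, 212]
  MvoIII ACCCG/5: at [19, 89, 123, 133, 149, 193, 221] ⇒ [24, 94, 128, 138, 154, 198, 226]
  VbrIX GAAAA/5: at [11, 115, 129, 140, 168, 203] ⇒ [16, 120, 134, 145, 173, 208]

Pooled cuts: [16, 24, 36, 43, 50, 60, 76, 82, 94, 102, 111, 120, 128, 134, 138, 145, 154, 173, 198, 208, 212, 226]

Fragment lengths:
  16→24: 8 bp
  24→36: 12 bp
  36→43: 7 bp
  43→50: 7 bp
  50→60: 10 bp
  60→76: 16 bp
  76→82: 6 bp
  82→94: 12 bp
  94→102: 8 bp
  102→111: 9 bp
  111→120: 9 bp
  120→128: 8 bp
  128→134: 6 bp
  134→138: 4 bp
  138→145: 7 bp
  145→154: 9 bp
  154→173: 19 bp
  173→198: 25 bp
  198→208: 10 bp
  208→212: 4 bp
  212→226: 14 bp
  226→16 (wrap): 228-226+16 = 18 bp

[4,4,6,6,7,7,7,8,8,8,9,9,9,10,10,12,12,14,16,18,19,25]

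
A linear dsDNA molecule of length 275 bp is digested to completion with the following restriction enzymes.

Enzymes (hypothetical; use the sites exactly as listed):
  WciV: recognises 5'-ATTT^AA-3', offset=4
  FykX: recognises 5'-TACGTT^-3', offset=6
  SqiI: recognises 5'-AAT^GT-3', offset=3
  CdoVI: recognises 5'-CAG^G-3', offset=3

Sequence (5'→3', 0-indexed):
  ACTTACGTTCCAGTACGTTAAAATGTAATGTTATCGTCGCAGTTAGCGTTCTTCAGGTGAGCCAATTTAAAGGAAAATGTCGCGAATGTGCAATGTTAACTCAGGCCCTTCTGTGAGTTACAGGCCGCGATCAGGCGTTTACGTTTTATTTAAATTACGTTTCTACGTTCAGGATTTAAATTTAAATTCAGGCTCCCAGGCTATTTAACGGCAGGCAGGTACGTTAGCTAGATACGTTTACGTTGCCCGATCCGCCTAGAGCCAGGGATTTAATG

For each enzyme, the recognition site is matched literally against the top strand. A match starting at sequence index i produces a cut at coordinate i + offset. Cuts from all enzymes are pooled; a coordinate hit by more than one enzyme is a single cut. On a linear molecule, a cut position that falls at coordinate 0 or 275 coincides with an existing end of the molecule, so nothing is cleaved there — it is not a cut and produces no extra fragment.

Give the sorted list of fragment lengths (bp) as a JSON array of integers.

Per-enzyme occurrences:
  WciV (ATTTAA, off=4): starts [64, 147, 173, 179, 202, 267] → cuts [68, 151, 177, 183, 206, 271]
  FykX (TACGTT, off=6): starts [3, 13, 139, 155, 163, 219, 232, 238] → cuts [9, 19, 145, 161, 169, 225, 238, 244]
  SqiI (AATGT, off=3): starts [21, 26, 75, 84, 91] → cuts [24, 29, 78, 87, 94]
  CdoVI (CAGG, off=3): starts [53, 101, 120, 131, 169, 188, 196, 211, 215, 262] → cuts [56, 104, 123, 134, 172, 191, 199, 214, 218, 265]

All cut coordinates (distinct, sorted): [9, 19, 24, 29, 56, 68, 78, 87, 94, 104, 123, 134, 145, 151, 161, 169, 172, 177, 183, 191, 199, 206, 214, 218, 225, 238, 244, 265, 271]

Fragment lengths:
  [0,9): 9 bp
  [9,19): 10 bp
  [19,24): 5 bp
  [24,29): 5 bp
  [29,56): 27 bp
  [56,68): 12 bp
  [68,78): 10 bp
  [78,87): 9 bp
  [87,94): 7 bp
  [94,104): 10 bp
  [104,123): 19 bp
  [123,134): 11 bp
  [134,145): 11 bp
  [145,151): 6 bp
  [151,161): 10 bp
  [161,169): 8 bp
  [169,172): 3 bp
  [172,177): 5 bp
  [177,183): 6 bp
  [183,191): 8 bp
  [191,199): 8 bp
  [199,206): 7 bp
  [206,214): 8 bp
  [214,218): 4 bp
  [218,225): 7 bp
  [225,238): 13 bp
  [238,244): 6 bp
  [244,265): 21 bp
  [265,271): 6 bp
  [271,275): 4 bp

[3,4,4,5,5,5,6,6,6,6,7,7,7,8,8,8,8,9,9,10,10,10,10,11,11,12,13,19,21,27]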